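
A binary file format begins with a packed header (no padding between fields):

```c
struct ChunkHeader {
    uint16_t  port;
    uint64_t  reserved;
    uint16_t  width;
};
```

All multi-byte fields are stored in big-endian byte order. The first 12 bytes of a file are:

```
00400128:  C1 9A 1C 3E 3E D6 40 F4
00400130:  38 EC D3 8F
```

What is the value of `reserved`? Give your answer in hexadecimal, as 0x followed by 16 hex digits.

0x1C3E3ED640F438EC

`reserved` follows `port` (2 bytes), so it starts at byte offset 2 and occupies 8 bytes.
Bytes at offsets 2..9: 1C 3E 3E D6 40 F4 38 EC.
Big-endian stores the most-significant byte at the lowest address.
The bytes are already most-significant first: 0x1C3E3ED640F438EC.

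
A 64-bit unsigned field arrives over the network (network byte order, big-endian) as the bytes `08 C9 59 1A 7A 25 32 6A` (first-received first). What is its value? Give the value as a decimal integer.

Big-endian stores the most-significant byte at the lowest address.
The bytes are already most-significant first: 0x08C9591A7A25326A.
0x08C9591A7A25326A = 633135192875545194.

633135192875545194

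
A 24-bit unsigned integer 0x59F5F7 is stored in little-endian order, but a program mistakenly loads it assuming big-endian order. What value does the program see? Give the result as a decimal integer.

16250201

Stored little-endian, the bytes at ascending addresses are F7 F5 59.
Read back as big-endian, the last byte is least significant, giving 0xF7F559.
0xF7F559 = 16250201.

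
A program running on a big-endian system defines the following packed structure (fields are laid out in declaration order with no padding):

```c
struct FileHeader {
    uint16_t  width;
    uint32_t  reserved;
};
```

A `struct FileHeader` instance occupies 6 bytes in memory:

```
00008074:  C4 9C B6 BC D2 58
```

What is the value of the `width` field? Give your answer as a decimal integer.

50332

`width` is the first field, at byte offset 0, occupying 2 bytes.
Bytes at offsets 0..1: C4 9C.
Big-endian stores the most-significant byte at the lowest address.
The bytes are already most-significant first: 0xC49C.
0xC49C = 50332.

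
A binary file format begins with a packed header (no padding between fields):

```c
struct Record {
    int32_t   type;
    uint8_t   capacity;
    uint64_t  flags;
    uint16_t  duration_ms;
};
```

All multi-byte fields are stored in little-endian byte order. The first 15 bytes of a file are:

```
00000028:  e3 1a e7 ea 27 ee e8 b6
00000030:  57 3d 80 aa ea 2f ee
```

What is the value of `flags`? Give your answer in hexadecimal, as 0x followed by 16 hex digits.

0xEAAA803D57B6E8EE

`flags` follows `type` (4 B), `capacity` (1 B), so it starts at offset 4 + 1 = 5 and occupies 8 bytes.
Bytes at offsets 5..12: EE E8 B6 57 3D 80 AA EA.
Little-endian stores the least-significant byte at the lowest address.
Reassemble most-significant byte first: EA AA 80 3D 57 B6 E8 EE → 0xEAAA803D57B6E8EE.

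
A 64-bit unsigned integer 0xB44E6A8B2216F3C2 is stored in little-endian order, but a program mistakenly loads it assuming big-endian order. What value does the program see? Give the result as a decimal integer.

Stored little-endian, the bytes at ascending addresses are C2 F3 16 22 8B 6A 4E B4.
Read back as big-endian, the last byte is least significant, giving 0xC2F316228B6A4EB4.
0xC2F316228B6A4EB4 = 14047596000322408116.

14047596000322408116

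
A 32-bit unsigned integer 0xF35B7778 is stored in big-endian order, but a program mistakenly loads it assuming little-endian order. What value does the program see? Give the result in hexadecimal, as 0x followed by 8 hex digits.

0x78775BF3

Stored big-endian, the bytes at ascending addresses are F3 5B 77 78.
Read back as little-endian, the first byte is least significant, giving 0x78775BF3.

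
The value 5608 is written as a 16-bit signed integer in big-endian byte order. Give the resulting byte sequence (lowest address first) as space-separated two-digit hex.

15 E8

5608 in hexadecimal, padded to 16 bits, is 0x15E8.
Split into bytes (most-significant first): 15 E8.
Big-endian stores the most-significant byte at the lowest address.
So the memory order matches the most-significant-first order: 15 E8.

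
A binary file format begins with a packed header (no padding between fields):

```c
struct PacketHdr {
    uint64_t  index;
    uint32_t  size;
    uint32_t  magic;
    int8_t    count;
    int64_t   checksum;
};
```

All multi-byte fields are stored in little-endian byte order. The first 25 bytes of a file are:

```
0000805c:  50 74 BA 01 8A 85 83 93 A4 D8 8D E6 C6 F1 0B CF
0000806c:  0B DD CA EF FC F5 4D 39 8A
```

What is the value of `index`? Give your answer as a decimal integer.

10629486373305480272

`index` is the first field, at byte offset 0, occupying 8 bytes.
Bytes at offsets 0..7: 50 74 BA 01 8A 85 83 93.
In little-endian order the low byte comes first in memory.
Reassemble most-significant byte first: 93 83 85 8A 01 BA 74 50 → 0x9383858A01BA7450.
0x9383858A01BA7450 = 10629486373305480272.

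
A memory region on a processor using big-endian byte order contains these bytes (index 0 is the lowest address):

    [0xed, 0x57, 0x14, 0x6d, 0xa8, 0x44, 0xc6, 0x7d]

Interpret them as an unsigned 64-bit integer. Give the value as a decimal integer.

17102160571169818237

Big-endian: lowest address holds the most-significant byte.
The bytes are already most-significant first: 0xED57146DA844C67D.
0xED57146DA844C67D = 17102160571169818237.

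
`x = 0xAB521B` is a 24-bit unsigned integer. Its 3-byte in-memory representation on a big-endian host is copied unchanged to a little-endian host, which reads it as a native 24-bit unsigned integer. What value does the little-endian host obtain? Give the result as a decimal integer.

1790635

Stored big-endian, the bytes at ascending addresses are AB 52 1B.
Read back as little-endian, the first byte is least significant, giving 0x1B52AB.
0x1B52AB = 1790635.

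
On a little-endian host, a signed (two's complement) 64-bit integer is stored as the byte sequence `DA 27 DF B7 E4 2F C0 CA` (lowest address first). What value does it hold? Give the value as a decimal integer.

Little-endian: lowest address holds the least-significant byte.
Reassemble most-significant byte first: CA C0 2F E4 B7 DF 27 DA → 0xCAC02FE4B7DF27DA.
Top bit is set, so as a signed 64-bit value this is 0xCAC02FE4B7DF27DA − 2^64 = -3837014223135758374.

-3837014223135758374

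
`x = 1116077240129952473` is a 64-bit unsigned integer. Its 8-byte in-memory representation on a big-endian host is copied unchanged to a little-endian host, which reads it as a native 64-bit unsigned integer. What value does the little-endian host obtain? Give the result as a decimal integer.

1116077240129952473 in 64-bit hexadecimal is 0x0F7D1A562FD81AD9.
Stored big-endian, the bytes at ascending addresses are 0F 7D 1A 56 2F D8 1A D9.
Read back as little-endian, the first byte is least significant, giving 0xD91AD82F561A7D0F.
0xD91AD82F561A7D0F = 15644053953444478223.

15644053953444478223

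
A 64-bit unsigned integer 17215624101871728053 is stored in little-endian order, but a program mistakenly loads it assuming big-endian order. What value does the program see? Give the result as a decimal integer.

17215624101871728053 in 64-bit hexadecimal is 0xEEEA2EE88AB7B5B5.
Stored little-endian, the bytes at ascending addresses are B5 B5 B7 8A E8 2E EA EE.
Read back as big-endian, the last byte is least significant, giving 0xB5B5B78AE82EEAEE.
0xB5B5B78AE82EEAEE = 13093573298878343918.

13093573298878343918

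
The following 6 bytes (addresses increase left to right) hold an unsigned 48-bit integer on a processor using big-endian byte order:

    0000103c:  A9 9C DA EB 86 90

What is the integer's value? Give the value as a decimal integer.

In big-endian order the high byte comes first in memory.
The bytes are already most-significant first: 0xA99CDAEB8690.
0xA99CDAEB8690 = 186491152860816.

186491152860816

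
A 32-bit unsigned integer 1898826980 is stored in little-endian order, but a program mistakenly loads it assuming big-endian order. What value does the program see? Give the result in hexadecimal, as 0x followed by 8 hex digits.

1898826980 in 32-bit hexadecimal is 0x712DCCE4.
Stored little-endian, the bytes at ascending addresses are E4 CC 2D 71.
Read back as big-endian, the last byte is least significant, giving 0xE4CC2D71.

0xE4CC2D71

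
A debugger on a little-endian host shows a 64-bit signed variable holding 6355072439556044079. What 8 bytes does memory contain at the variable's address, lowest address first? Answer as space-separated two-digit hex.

6355072439556044079 in hexadecimal, padded to 64 bits, is 0x5831C0B6919CF52F.
Split into bytes (most-significant first): 58 31 C0 B6 91 9C F5 2F.
Little-endian stores the least-significant byte at the lowest address.
So at ascending addresses the bytes are 2F F5 9C 91 B6 C0 31 58.

2F F5 9C 91 B6 C0 31 58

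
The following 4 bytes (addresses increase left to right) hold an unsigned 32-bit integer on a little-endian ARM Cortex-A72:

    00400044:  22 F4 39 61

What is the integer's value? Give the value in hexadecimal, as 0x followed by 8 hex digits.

0x6139F422

In little-endian order the low byte comes first in memory.
Reassemble most-significant byte first: 61 39 F4 22 → 0x6139F422.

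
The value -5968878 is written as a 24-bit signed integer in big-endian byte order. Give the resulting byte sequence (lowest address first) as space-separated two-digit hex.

A4 EC 12

Two's complement of -5968878 in 24 bits: 5968878 = 0x5B13EE; invert → 0xA4EC11; add 1 → 0xA4EC12.
Split into bytes (most-significant first): A4 EC 12.
Big-endian stores the most-significant byte at the lowest address.
So the memory order matches the most-significant-first order: A4 EC 12.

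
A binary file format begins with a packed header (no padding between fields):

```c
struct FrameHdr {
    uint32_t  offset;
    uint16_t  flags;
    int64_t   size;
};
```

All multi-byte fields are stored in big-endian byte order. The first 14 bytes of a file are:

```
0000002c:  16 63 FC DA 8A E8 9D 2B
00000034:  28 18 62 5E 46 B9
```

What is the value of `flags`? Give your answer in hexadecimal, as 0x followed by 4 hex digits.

`flags` follows `offset` (4 bytes), so it starts at byte offset 4 and occupies 2 bytes.
Bytes at offsets 4..5: 8A E8.
Big-endian stores the most-significant byte at the lowest address.
The bytes are already most-significant first: 0x8AE8.

0x8AE8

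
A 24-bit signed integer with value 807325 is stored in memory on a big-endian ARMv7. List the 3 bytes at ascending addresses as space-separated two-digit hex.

0C 51 9D

807325 in hexadecimal, padded to 24 bits, is 0x0C519D.
Split into bytes (most-significant first): 0C 51 9D.
Big-endian: lowest address holds the most-significant byte.
So the memory order matches the most-significant-first order: 0C 51 9D.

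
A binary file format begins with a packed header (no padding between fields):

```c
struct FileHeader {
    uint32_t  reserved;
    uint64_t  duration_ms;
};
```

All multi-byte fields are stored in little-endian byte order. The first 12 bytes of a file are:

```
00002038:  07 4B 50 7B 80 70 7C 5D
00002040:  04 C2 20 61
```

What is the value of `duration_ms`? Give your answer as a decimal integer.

`duration_ms` follows `reserved` (4 bytes), so it starts at byte offset 4 and occupies 8 bytes.
Bytes at offsets 4..11: 80 70 7C 5D 04 C2 20 61.
Little-endian stores the least-significant byte at the lowest address.
Reassemble most-significant byte first: 61 20 C2 04 5D 7C 70 80 → 0x6120C2045D7C7080.
0x6120C2045D7C7080 = 6998807144937844864.

6998807144937844864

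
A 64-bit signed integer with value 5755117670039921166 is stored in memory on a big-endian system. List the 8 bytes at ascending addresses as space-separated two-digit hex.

5755117670039921166 in hexadecimal, padded to 64 bits, is 0x4FDE49076B4DA20E.
Split into bytes (most-significant first): 4F DE 49 07 6B 4D A2 0E.
Big-endian stores the most-significant byte at the lowest address.
So the memory order matches the most-significant-first order: 4F DE 49 07 6B 4D A2 0E.

4F DE 49 07 6B 4D A2 0E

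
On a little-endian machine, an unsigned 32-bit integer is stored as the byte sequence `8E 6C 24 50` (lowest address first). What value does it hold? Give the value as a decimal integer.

1344564366

Little-endian stores the least-significant byte at the lowest address.
Reassemble most-significant byte first: 50 24 6C 8E → 0x50246C8E.
0x50246C8E = 1344564366.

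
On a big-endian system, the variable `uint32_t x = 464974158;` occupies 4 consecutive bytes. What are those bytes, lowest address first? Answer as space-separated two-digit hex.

1B B6 F1 4E

464974158 in hexadecimal, padded to 32 bits, is 0x1BB6F14E.
Split into bytes (most-significant first): 1B B6 F1 4E.
Big-endian stores the most-significant byte at the lowest address.
So the memory order matches the most-significant-first order: 1B B6 F1 4E.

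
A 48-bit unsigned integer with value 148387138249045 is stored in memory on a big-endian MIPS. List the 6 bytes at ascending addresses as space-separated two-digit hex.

148387138249045 in hexadecimal, padded to 48 bits, is 0x86F512AA2155.
Split into bytes (most-significant first): 86 F5 12 AA 21 55.
In big-endian order the high byte comes first in memory.
So the memory order matches the most-significant-first order: 86 F5 12 AA 21 55.

86 F5 12 AA 21 55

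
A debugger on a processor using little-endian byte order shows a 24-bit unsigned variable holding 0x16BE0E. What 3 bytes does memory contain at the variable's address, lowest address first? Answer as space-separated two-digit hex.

Split into bytes (most-significant first): 16 BE 0E.
In little-endian order the low byte comes first in memory.
So at ascending addresses the bytes are 0E BE 16.

0E BE 16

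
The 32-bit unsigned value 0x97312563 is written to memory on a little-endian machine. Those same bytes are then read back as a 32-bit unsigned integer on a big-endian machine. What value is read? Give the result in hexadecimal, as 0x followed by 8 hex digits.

Stored little-endian, the bytes at ascending addresses are 63 25 31 97.
Read back as big-endian, the last byte is least significant, giving 0x63253197.

0x63253197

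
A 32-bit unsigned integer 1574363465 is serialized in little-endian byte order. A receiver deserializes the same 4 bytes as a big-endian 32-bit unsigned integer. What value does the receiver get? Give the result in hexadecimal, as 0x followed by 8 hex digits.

0x49E1D65D

1574363465 in 32-bit hexadecimal is 0x5DD6E149.
Stored little-endian, the bytes at ascending addresses are 49 E1 D6 5D.
Read back as big-endian, the last byte is least significant, giving 0x49E1D65D.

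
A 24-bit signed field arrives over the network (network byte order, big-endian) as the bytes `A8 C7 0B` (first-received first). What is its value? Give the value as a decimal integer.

-5716213

Big-endian stores the most-significant byte at the lowest address.
The bytes are already most-significant first: 0xA8C70B.
Top bit is set, so as a signed 24-bit value this is 0xA8C70B − 2^24 = -5716213.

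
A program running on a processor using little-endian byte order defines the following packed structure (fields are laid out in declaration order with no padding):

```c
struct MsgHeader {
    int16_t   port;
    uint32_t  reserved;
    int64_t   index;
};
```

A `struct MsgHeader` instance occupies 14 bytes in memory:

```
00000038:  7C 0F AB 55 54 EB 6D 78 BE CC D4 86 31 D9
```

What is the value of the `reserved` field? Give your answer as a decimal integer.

`reserved` follows `port` (2 bytes), so it starts at byte offset 2 and occupies 4 bytes.
Bytes at offsets 2..5: AB 55 54 EB.
Little-endian: lowest address holds the least-significant byte.
Reassemble most-significant byte first: EB 54 55 AB → 0xEB5455AB.
0xEB5455AB = 3948172715.

3948172715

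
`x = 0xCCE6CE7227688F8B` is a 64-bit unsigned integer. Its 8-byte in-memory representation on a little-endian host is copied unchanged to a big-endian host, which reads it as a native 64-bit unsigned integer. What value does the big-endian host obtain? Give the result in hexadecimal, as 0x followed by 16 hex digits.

0x8B8F682772CEE6CC

Stored little-endian, the bytes at ascending addresses are 8B 8F 68 27 72 CE E6 CC.
Read back as big-endian, the last byte is least significant, giving 0x8B8F682772CEE6CC.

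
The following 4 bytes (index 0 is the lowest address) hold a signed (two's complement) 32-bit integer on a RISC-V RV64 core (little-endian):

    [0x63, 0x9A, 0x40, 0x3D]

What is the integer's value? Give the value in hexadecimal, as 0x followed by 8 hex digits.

In little-endian order the low byte comes first in memory.
Reassemble most-significant byte first: 3D 40 9A 63 → 0x3D409A63.

0x3D409A63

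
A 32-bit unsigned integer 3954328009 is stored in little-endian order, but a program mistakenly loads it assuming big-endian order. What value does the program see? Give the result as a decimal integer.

3954328009 in 32-bit hexadecimal is 0xEBB241C9.
Stored little-endian, the bytes at ascending addresses are C9 41 B2 EB.
Read back as big-endian, the last byte is least significant, giving 0xC941B2EB.
0xC941B2EB = 3376526059.

3376526059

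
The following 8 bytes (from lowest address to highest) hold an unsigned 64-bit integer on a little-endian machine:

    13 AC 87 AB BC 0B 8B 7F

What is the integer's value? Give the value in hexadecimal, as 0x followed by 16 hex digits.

Little-endian: lowest address holds the least-significant byte.
Reassemble most-significant byte first: 7F 8B 0B BC AB 87 AC 13 → 0x7F8B0BBCAB87AC13.

0x7F8B0BBCAB87AC13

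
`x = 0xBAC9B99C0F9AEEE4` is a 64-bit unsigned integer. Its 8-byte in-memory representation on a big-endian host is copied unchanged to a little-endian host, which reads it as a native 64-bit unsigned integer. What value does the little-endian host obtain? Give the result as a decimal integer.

Stored big-endian, the bytes at ascending addresses are BA C9 B9 9C 0F 9A EE E4.
Read back as little-endian, the first byte is least significant, giving 0xE4EE9A0F9CB9C9BA.
0xE4EE9A0F9CB9C9BA = 16496291876949313978.

16496291876949313978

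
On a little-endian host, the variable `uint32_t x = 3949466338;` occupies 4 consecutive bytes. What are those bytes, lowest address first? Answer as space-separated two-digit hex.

E2 12 68 EB

3949466338 in hexadecimal, padded to 32 bits, is 0xEB6812E2.
Split into bytes (most-significant first): EB 68 12 E2.
Little-endian stores the least-significant byte at the lowest address.
So at ascending addresses the bytes are E2 12 68 EB.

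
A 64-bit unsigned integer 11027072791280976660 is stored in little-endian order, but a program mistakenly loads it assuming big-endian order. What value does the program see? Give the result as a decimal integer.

1478215989425866905

11027072791280976660 in 64-bit hexadecimal is 0x990808479CAD8314.
Stored little-endian, the bytes at ascending addresses are 14 83 AD 9C 47 08 08 99.
Read back as big-endian, the last byte is least significant, giving 0x1483AD9C47080899.
0x1483AD9C47080899 = 1478215989425866905.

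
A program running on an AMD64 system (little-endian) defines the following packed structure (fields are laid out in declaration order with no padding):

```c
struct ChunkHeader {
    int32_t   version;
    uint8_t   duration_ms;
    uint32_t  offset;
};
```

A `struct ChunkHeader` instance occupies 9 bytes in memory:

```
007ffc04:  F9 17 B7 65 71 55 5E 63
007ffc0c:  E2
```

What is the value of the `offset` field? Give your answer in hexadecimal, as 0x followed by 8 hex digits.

`offset` follows `version` (4 B), `duration_ms` (1 B), so it starts at offset 4 + 1 = 5 and occupies 4 bytes.
Bytes at offsets 5..8: 55 5E 63 E2.
Little-endian stores the least-significant byte at the lowest address.
Reassemble most-significant byte first: E2 63 5E 55 → 0xE2635E55.

0xE2635E55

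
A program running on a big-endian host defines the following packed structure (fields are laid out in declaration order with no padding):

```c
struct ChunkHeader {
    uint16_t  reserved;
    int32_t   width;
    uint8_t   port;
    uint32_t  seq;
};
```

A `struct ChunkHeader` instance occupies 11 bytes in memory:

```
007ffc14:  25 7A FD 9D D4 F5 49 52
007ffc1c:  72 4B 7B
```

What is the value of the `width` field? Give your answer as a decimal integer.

-39987979

`width` follows `reserved` (2 bytes), so it starts at byte offset 2 and occupies 4 bytes.
Bytes at offsets 2..5: FD 9D D4 F5.
Big-endian stores the most-significant byte at the lowest address.
The bytes are already most-significant first: 0xFD9DD4F5.
Top bit is set, so as a signed 32-bit value this is 0xFD9DD4F5 − 2^32 = -39987979.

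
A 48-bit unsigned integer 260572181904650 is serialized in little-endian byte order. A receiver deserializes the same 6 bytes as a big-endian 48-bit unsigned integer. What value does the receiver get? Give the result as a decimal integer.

260572181904650 in 48-bit hexadecimal is 0xECFD30573D0A.
Stored little-endian, the bytes at ascending addresses are 0A 3D 57 30 FD EC.
Read back as big-endian, the last byte is least significant, giving 0x0A3D5730FDEC.
0x0A3D5730FDEC = 11258572111340.

11258572111340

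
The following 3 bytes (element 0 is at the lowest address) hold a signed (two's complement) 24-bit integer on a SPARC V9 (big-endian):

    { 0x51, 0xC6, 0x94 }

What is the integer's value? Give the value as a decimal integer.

5359252

Big-endian: lowest address holds the most-significant byte.
The bytes are already most-significant first: 0x51C694.
0x51C694 = 5359252.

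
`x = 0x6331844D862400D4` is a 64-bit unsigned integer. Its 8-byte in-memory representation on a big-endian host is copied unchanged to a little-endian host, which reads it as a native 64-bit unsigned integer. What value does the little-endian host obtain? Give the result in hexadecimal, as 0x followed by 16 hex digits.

0xD40024864D843163

Stored big-endian, the bytes at ascending addresses are 63 31 84 4D 86 24 00 D4.
Read back as little-endian, the first byte is least significant, giving 0xD40024864D843163.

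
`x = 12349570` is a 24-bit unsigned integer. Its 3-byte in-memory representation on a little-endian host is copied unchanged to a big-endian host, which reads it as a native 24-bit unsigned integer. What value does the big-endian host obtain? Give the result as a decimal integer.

8548540

12349570 in 24-bit hexadecimal is 0xBC7082.
Stored little-endian, the bytes at ascending addresses are 82 70 BC.
Read back as big-endian, the last byte is least significant, giving 0x8270BC.
0x8270BC = 8548540.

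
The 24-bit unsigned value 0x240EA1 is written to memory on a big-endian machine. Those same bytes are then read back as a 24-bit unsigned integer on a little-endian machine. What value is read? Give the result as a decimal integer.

10554916

Stored big-endian, the bytes at ascending addresses are 24 0E A1.
Read back as little-endian, the first byte is least significant, giving 0xA10E24.
0xA10E24 = 10554916.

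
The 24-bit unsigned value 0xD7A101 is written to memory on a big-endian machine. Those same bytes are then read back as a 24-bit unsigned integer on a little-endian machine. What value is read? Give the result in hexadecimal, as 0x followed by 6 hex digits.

Stored big-endian, the bytes at ascending addresses are D7 A1 01.
Read back as little-endian, the first byte is least significant, giving 0x01A1D7.

0x01A1D7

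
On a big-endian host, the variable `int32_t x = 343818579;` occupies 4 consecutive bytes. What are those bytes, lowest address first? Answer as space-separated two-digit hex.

14 7E 41 53

343818579 in hexadecimal, padded to 32 bits, is 0x147E4153.
Split into bytes (most-significant first): 14 7E 41 53.
In big-endian order the high byte comes first in memory.
So the memory order matches the most-significant-first order: 14 7E 41 53.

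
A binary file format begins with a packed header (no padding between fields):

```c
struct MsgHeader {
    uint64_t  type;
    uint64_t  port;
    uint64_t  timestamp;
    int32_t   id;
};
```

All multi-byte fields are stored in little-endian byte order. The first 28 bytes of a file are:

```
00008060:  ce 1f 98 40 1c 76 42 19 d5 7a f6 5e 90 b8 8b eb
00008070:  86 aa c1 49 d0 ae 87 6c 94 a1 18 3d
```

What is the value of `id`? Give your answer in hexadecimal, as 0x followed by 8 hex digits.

0x3D18A194

`id` follows `type` (8 B), `port` (8 B), `timestamp` (8 B), so it starts at offset 8 + 8 + 8 = 24 and occupies 4 bytes.
Bytes at offsets 24..27: 94 A1 18 3D.
Little-endian stores the least-significant byte at the lowest address.
Reassemble most-significant byte first: 3D 18 A1 94 → 0x3D18A194.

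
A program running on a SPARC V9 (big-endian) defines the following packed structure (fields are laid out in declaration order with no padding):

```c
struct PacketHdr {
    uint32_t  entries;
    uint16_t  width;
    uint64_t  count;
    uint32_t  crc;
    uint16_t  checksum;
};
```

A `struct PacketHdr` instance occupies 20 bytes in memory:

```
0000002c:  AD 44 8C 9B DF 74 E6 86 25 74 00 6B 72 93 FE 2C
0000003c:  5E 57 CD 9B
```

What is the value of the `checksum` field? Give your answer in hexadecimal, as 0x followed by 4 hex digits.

`checksum` follows `entries` (4 B), `width` (2 B), `count` (8 B), `crc` (4 B), so it starts at offset 4 + 2 + 8 + 4 = 18 and occupies 2 bytes.
Bytes at offsets 18..19: CD 9B.
Big-endian: lowest address holds the most-significant byte.
The bytes are already most-significant first: 0xCD9B.

0xCD9B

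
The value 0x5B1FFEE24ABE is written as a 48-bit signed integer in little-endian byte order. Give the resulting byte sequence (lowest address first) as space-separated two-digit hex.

Split into bytes (most-significant first): 5B 1F FE E2 4A BE.
Little-endian: lowest address holds the least-significant byte.
So at ascending addresses the bytes are BE 4A E2 FE 1F 5B.

BE 4A E2 FE 1F 5B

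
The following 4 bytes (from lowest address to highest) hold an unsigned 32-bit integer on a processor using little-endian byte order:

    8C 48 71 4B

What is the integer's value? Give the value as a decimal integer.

1265715340

In little-endian order the low byte comes first in memory.
Reassemble most-significant byte first: 4B 71 48 8C → 0x4B71488C.
0x4B71488C = 1265715340.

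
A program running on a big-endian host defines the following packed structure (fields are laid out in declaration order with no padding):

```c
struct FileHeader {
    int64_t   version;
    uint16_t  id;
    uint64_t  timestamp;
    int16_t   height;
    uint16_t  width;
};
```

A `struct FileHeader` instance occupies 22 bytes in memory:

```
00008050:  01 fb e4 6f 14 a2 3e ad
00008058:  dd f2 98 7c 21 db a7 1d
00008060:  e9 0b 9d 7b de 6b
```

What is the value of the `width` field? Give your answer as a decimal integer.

`width` follows `version` (8 B), `id` (2 B), `timestamp` (8 B), `height` (2 B), so it starts at offset 8 + 2 + 8 + 2 = 20 and occupies 2 bytes.
Bytes at offsets 20..21: DE 6B.
Big-endian: lowest address holds the most-significant byte.
The bytes are already most-significant first: 0xDE6B.
0xDE6B = 56939.

56939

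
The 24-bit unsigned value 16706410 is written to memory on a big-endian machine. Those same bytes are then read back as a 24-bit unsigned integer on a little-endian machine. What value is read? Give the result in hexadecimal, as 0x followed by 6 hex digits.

16706410 in 24-bit hexadecimal is 0xFEEB6A.
Stored big-endian, the bytes at ascending addresses are FE EB 6A.
Read back as little-endian, the first byte is least significant, giving 0x6AEBFE.

0x6AEBFE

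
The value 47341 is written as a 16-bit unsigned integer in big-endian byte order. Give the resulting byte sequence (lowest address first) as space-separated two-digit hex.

B8 ED

47341 in hexadecimal, padded to 16 bits, is 0xB8ED.
Split into bytes (most-significant first): B8 ED.
In big-endian order the high byte comes first in memory.
So the memory order matches the most-significant-first order: B8 ED.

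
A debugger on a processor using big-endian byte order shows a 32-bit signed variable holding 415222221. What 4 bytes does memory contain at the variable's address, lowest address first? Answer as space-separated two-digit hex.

18 BF C9 CD

415222221 in hexadecimal, padded to 32 bits, is 0x18BFC9CD.
Split into bytes (most-significant first): 18 BF C9 CD.
Big-endian: lowest address holds the most-significant byte.
So the memory order matches the most-significant-first order: 18 BF C9 CD.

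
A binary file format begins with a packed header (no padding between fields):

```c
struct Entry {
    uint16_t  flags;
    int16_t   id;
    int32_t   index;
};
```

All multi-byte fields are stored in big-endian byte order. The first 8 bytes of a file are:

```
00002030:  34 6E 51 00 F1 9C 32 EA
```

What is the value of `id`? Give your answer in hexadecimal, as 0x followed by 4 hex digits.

0x5100

`id` follows `flags` (2 bytes), so it starts at byte offset 2 and occupies 2 bytes.
Bytes at offsets 2..3: 51 00.
Big-endian stores the most-significant byte at the lowest address.
The bytes are already most-significant first: 0x5100.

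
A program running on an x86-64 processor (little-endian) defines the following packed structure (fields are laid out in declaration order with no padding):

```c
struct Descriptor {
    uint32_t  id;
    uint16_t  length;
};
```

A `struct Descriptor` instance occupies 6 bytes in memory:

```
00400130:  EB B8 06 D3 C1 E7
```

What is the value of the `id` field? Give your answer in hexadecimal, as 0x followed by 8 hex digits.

`id` is the first field, at byte offset 0, occupying 4 bytes.
Bytes at offsets 0..3: EB B8 06 D3.
Little-endian: lowest address holds the least-significant byte.
Reassemble most-significant byte first: D3 06 B8 EB → 0xD306B8EB.

0xD306B8EB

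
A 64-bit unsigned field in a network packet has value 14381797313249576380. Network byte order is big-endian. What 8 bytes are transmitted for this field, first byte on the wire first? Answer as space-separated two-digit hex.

14381797313249576380 in hexadecimal, padded to 64 bits, is 0xC796687557E885BC.
Split into bytes (most-significant first): C7 96 68 75 57 E8 85 BC.
In big-endian order the high byte comes first in memory.
So the memory order matches the most-significant-first order: C7 96 68 75 57 E8 85 BC.

C7 96 68 75 57 E8 85 BC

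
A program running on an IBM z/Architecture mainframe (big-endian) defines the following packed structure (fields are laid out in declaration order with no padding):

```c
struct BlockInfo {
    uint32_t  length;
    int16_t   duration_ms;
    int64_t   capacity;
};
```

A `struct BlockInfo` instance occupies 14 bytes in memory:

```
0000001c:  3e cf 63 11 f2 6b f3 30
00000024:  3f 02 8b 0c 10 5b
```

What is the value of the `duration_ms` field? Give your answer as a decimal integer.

`duration_ms` follows `length` (4 bytes), so it starts at byte offset 4 and occupies 2 bytes.
Bytes at offsets 4..5: F2 6B.
In big-endian order the high byte comes first in memory.
The bytes are already most-significant first: 0xF26B.
Top bit is set, so as a signed 16-bit value this is 0xF26B − 2^16 = -3477.

-3477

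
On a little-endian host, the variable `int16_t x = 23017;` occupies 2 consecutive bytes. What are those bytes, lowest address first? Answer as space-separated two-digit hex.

E9 59

23017 in hexadecimal, padded to 16 bits, is 0x59E9.
Split into bytes (most-significant first): 59 E9.
Little-endian: lowest address holds the least-significant byte.
So at ascending addresses the bytes are E9 59.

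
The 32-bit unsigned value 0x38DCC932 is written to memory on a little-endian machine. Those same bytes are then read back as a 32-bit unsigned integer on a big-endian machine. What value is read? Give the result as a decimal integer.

Stored little-endian, the bytes at ascending addresses are 32 C9 DC 38.
Read back as big-endian, the last byte is least significant, giving 0x32C9DC38.
0x32C9DC38 = 852089912.

852089912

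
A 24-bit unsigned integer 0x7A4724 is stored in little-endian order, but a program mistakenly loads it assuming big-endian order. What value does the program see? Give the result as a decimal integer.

Stored little-endian, the bytes at ascending addresses are 24 47 7A.
Read back as big-endian, the last byte is least significant, giving 0x24477A.
0x24477A = 2377594.

2377594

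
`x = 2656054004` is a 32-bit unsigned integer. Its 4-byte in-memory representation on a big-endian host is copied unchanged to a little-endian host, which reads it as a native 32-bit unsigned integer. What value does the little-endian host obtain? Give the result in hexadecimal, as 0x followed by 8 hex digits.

0xF42A509E

2656054004 in 32-bit hexadecimal is 0x9E502AF4.
Stored big-endian, the bytes at ascending addresses are 9E 50 2A F4.
Read back as little-endian, the first byte is least significant, giving 0xF42A509E.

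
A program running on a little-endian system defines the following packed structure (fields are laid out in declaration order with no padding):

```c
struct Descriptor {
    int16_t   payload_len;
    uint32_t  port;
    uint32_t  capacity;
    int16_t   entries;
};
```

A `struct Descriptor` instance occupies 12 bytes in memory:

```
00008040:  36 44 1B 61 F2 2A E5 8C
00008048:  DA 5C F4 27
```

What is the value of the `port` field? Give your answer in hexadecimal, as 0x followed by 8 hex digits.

0x2AF2611B

`port` follows `payload_len` (2 bytes), so it starts at byte offset 2 and occupies 4 bytes.
Bytes at offsets 2..5: 1B 61 F2 2A.
Little-endian: lowest address holds the least-significant byte.
Reassemble most-significant byte first: 2A F2 61 1B → 0x2AF2611B.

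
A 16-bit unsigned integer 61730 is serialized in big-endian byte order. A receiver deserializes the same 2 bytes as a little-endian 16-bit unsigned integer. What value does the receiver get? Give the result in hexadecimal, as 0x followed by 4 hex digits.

0x22F1

61730 in 16-bit hexadecimal is 0xF122.
Stored big-endian, the bytes at ascending addresses are F1 22.
Read back as little-endian, the first byte is least significant, giving 0x22F1.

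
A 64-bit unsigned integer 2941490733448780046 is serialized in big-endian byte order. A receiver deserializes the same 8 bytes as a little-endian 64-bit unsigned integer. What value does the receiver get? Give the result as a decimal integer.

1033947497019920936

2941490733448780046 in 64-bit hexadecimal is 0x28D2463CC551590E.
Stored big-endian, the bytes at ascending addresses are 28 D2 46 3C C5 51 59 0E.
Read back as little-endian, the first byte is least significant, giving 0x0E5951C53C46D228.
0x0E5951C53C46D228 = 1033947497019920936.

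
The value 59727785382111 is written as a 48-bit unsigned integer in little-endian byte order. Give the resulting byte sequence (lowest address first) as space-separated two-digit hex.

59727785382111 in hexadecimal, padded to 48 bits, is 0x3652756E50DF.
Split into bytes (most-significant first): 36 52 75 6E 50 DF.
Little-endian stores the least-significant byte at the lowest address.
So at ascending addresses the bytes are DF 50 6E 75 52 36.

DF 50 6E 75 52 36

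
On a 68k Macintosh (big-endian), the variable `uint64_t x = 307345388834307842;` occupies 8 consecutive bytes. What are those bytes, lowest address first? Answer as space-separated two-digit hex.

307345388834307842 in hexadecimal, padded to 64 bits, is 0x0443E900B4D2BF02.
Split into bytes (most-significant first): 04 43 E9 00 B4 D2 BF 02.
In big-endian order the high byte comes first in memory.
So the memory order matches the most-significant-first order: 04 43 E9 00 B4 D2 BF 02.

04 43 E9 00 B4 D2 BF 02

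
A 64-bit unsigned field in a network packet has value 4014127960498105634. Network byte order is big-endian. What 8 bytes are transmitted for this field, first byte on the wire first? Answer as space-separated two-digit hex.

37 B5 0C 1C C0 73 ED 22

4014127960498105634 in hexadecimal, padded to 64 bits, is 0x37B50C1CC073ED22.
Split into bytes (most-significant first): 37 B5 0C 1C C0 73 ED 22.
Big-endian: lowest address holds the most-significant byte.
So the memory order matches the most-significant-first order: 37 B5 0C 1C C0 73 ED 22.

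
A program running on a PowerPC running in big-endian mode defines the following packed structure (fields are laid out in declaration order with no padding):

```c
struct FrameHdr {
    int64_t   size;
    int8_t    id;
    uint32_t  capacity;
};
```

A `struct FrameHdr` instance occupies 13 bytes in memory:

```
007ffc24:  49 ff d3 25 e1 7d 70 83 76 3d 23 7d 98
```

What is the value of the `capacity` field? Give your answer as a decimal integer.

`capacity` follows `size` (8 B), `id` (1 B), so it starts at offset 8 + 1 = 9 and occupies 4 bytes.
Bytes at offsets 9..12: 3D 23 7D 98.
Big-endian stores the most-significant byte at the lowest address.
The bytes are already most-significant first: 0x3D237D98.
0x3D237D98 = 1025736088.

1025736088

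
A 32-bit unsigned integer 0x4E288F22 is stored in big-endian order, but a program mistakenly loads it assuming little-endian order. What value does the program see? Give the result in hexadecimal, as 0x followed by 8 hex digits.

0x228F284E

Stored big-endian, the bytes at ascending addresses are 4E 28 8F 22.
Read back as little-endian, the first byte is least significant, giving 0x228F284E.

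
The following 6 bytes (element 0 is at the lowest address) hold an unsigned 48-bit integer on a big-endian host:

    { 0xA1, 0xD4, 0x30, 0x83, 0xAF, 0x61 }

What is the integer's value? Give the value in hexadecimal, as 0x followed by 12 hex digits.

0xA1D43083AF61

Big-endian stores the most-significant byte at the lowest address.
The bytes are already most-significant first: 0xA1D43083AF61.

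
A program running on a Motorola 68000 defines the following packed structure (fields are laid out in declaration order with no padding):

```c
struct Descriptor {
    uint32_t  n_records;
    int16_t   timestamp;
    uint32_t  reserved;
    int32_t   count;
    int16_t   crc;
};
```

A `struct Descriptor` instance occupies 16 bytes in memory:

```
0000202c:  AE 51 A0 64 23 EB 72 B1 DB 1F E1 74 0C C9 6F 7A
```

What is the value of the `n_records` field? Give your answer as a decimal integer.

2924585060

`n_records` is the first field, at byte offset 0, occupying 4 bytes.
Bytes at offsets 0..3: AE 51 A0 64.
In big-endian order the high byte comes first in memory.
The bytes are already most-significant first: 0xAE51A064.
0xAE51A064 = 2924585060.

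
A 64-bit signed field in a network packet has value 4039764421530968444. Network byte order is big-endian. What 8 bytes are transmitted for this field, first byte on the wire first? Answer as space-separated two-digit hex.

4039764421530968444 in hexadecimal, padded to 64 bits, is 0x38102056799D617C.
Split into bytes (most-significant first): 38 10 20 56 79 9D 61 7C.
Big-endian: lowest address holds the most-significant byte.
So the memory order matches the most-significant-first order: 38 10 20 56 79 9D 61 7C.

38 10 20 56 79 9D 61 7C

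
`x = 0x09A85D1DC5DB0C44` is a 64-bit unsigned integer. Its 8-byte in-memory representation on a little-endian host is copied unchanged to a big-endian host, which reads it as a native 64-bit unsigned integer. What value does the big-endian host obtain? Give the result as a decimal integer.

Stored little-endian, the bytes at ascending addresses are 44 0C DB C5 1D 5D A8 09.
Read back as big-endian, the last byte is least significant, giving 0x440CDBC51D5DA809.
0x440CDBC51D5DA809 = 4903535733947344905.

4903535733947344905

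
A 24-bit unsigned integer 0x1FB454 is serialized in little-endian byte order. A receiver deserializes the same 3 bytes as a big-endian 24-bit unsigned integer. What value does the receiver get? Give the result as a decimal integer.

Stored little-endian, the bytes at ascending addresses are 54 B4 1F.
Read back as big-endian, the last byte is least significant, giving 0x54B41F.
0x54B41F = 5551135.

5551135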